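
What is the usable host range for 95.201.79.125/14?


Network: 95.200.0.0
Broadcast: 95.203.255.255
First usable = network + 1
Last usable = broadcast - 1
Range: 95.200.0.1 to 95.203.255.254


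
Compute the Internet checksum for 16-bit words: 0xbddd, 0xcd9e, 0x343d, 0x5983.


Sum all words (with carry folding):
+ 0xbddd = 0xbddd
+ 0xcd9e = 0x8b7c
+ 0x343d = 0xbfb9
+ 0x5983 = 0x193d
One's complement: ~0x193d
Checksum = 0xe6c2


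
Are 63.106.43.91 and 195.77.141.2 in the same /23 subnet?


Mask: 255.255.254.0
63.106.43.91 AND mask = 63.106.42.0
195.77.141.2 AND mask = 195.77.140.0
No, different subnets (63.106.42.0 vs 195.77.140.0)


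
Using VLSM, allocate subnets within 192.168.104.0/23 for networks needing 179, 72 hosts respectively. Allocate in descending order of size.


179 hosts -> /24 (254 usable): 192.168.104.0/24
72 hosts -> /25 (126 usable): 192.168.105.0/25
Allocation: 192.168.104.0/24 (179 hosts, 254 usable); 192.168.105.0/25 (72 hosts, 126 usable)


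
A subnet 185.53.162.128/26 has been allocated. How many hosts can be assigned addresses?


Host bits = 32 - 26 = 6
Total addresses = 2^6 = 64
Usable = total - 2 (network and broadcast)
Usable hosts: 62


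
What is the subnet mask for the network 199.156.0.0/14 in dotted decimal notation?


/14 means 14 network bits, 18 host bits
Binary: 11111111111111000000000000000000
Mask: 255.252.0.0


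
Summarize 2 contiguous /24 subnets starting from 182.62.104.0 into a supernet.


Original prefix: /24
Number of subnets: 2 = 2^1
New prefix = 24 - 1 = 23
Supernet: 182.62.104.0/23


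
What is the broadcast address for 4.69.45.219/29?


Network: 4.69.45.216/29
Host bits = 3
Set all host bits to 1:
Broadcast: 4.69.45.223


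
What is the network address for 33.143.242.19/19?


IP:   00100001.10001111.11110010.00010011
Mask: 11111111.11111111.11100000.00000000
AND operation:
Net:  00100001.10001111.11100000.00000000
Network: 33.143.224.0/19


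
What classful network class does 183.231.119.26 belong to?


First octet: 183
Binary: 10110111
10xxxxxx -> Class B (128-191)
Class B, default mask 255.255.0.0 (/16)


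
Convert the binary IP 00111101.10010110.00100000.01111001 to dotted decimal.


00111101 = 61
10010110 = 150
00100000 = 32
01111001 = 121
IP: 61.150.32.121


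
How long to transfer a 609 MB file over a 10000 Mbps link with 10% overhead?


Effective throughput = 10000 * (1 - 10/100) = 9000 Mbps
File size in Mb = 609 * 8 = 4872 Mb
Time = 4872 / 9000
Time = 0.5413 seconds


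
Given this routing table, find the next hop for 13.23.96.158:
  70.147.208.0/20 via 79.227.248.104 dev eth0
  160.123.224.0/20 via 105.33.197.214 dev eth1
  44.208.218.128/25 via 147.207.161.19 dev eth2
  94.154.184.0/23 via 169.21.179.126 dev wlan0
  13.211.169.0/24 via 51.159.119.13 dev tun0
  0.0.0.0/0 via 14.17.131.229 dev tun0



Longest prefix match for 13.23.96.158:
  /20 70.147.208.0: no
  /20 160.123.224.0: no
  /25 44.208.218.128: no
  /23 94.154.184.0: no
  /24 13.211.169.0: no
  /0 0.0.0.0: MATCH
Selected: next-hop 14.17.131.229 via tun0 (matched /0)


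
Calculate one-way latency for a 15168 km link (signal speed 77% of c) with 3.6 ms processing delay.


Speed = 0.77 * 3e5 km/s = 231000 km/s
Propagation delay = 15168 / 231000 = 0.0657 s = 65.6623 ms
Processing delay = 3.6 ms
Total one-way latency = 69.2623 ms


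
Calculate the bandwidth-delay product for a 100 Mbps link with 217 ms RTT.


BDP = bandwidth * RTT
= 100 Mbps * 217 ms
= 100 * 1e6 * 217 / 1000 bits
= 21700000 bits
= 2712500 bytes
= 2648.9258 KB
BDP = 21700000 bits (2712500 bytes)


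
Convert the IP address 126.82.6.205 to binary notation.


126 = 01111110
82 = 01010010
6 = 00000110
205 = 11001101
Binary: 01111110.01010010.00000110.11001101


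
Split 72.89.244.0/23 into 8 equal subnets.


New prefix = 23 + 3 = 26
Each subnet has 64 addresses
  72.89.244.0/26
  72.89.244.64/26
  72.89.244.128/26
  72.89.244.192/26
  72.89.245.0/26
  72.89.245.64/26
  72.89.245.128/26
  72.89.245.192/26
Subnets: 72.89.244.0/26, 72.89.244.64/26, 72.89.244.128/26, 72.89.244.192/26, 72.89.245.0/26, 72.89.245.64/26, 72.89.245.128/26, 72.89.245.192/26


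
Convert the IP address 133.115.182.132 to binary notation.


133 = 10000101
115 = 01110011
182 = 10110110
132 = 10000100
Binary: 10000101.01110011.10110110.10000100


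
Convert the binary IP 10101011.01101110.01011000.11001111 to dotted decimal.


10101011 = 171
01101110 = 110
01011000 = 88
11001111 = 207
IP: 171.110.88.207


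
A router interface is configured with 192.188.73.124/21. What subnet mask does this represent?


/21 means 21 network bits, 11 host bits
Binary: 11111111111111111111100000000000
Mask: 255.255.248.0


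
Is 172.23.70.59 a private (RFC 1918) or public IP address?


RFC 1918 private ranges:
  10.0.0.0/8 (10.0.0.0 - 10.255.255.255)
  172.16.0.0/12 (172.16.0.0 - 172.31.255.255)
  192.168.0.0/16 (192.168.0.0 - 192.168.255.255)
Private (in 172.16.0.0/12)


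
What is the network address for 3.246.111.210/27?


IP:   00000011.11110110.01101111.11010010
Mask: 11111111.11111111.11111111.11100000
AND operation:
Net:  00000011.11110110.01101111.11000000
Network: 3.246.111.192/27


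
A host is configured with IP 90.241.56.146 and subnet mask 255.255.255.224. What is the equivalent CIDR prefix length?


Binary: 11111111.11111111.11111111.11100000
Count leading 1s
Prefix: /27


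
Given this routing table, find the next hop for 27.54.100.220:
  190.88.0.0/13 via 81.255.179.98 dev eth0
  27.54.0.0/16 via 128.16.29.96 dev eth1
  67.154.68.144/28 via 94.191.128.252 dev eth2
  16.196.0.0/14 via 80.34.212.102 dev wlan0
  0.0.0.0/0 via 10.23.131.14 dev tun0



Longest prefix match for 27.54.100.220:
  /13 190.88.0.0: no
  /16 27.54.0.0: MATCH
  /28 67.154.68.144: no
  /14 16.196.0.0: no
  /0 0.0.0.0: MATCH
Selected: next-hop 128.16.29.96 via eth1 (matched /16)


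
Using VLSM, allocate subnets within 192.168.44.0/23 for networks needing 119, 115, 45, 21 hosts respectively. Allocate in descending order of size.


119 hosts -> /25 (126 usable): 192.168.44.0/25
115 hosts -> /25 (126 usable): 192.168.44.128/25
45 hosts -> /26 (62 usable): 192.168.45.0/26
21 hosts -> /27 (30 usable): 192.168.45.64/27
Allocation: 192.168.44.0/25 (119 hosts, 126 usable); 192.168.44.128/25 (115 hosts, 126 usable); 192.168.45.0/26 (45 hosts, 62 usable); 192.168.45.64/27 (21 hosts, 30 usable)


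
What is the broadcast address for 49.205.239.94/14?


Network: 49.204.0.0/14
Host bits = 18
Set all host bits to 1:
Broadcast: 49.207.255.255


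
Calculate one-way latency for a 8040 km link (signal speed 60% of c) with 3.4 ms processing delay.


Speed = 0.6 * 3e5 km/s = 180000 km/s
Propagation delay = 8040 / 180000 = 0.0447 s = 44.6667 ms
Processing delay = 3.4 ms
Total one-way latency = 48.0667 ms


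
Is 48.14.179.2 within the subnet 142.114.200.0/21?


Subnet network: 142.114.200.0
Test IP AND mask: 48.14.176.0
No, 48.14.179.2 is not in 142.114.200.0/21


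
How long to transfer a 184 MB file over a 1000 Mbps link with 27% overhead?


Effective throughput = 1000 * (1 - 27/100) = 730 Mbps
File size in Mb = 184 * 8 = 1472 Mb
Time = 1472 / 730
Time = 2.0164 seconds


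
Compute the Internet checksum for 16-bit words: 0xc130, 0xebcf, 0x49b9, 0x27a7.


Sum all words (with carry folding):
+ 0xc130 = 0xc130
+ 0xebcf = 0xad00
+ 0x49b9 = 0xf6b9
+ 0x27a7 = 0x1e61
One's complement: ~0x1e61
Checksum = 0xe19e


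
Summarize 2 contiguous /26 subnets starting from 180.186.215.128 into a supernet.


Original prefix: /26
Number of subnets: 2 = 2^1
New prefix = 26 - 1 = 25
Supernet: 180.186.215.128/25


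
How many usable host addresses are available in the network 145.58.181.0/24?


Host bits = 32 - 24 = 8
Total addresses = 2^8 = 256
Usable = total - 2 (network and broadcast)
Usable hosts: 254


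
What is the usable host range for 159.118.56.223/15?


Network: 159.118.0.0
Broadcast: 159.119.255.255
First usable = network + 1
Last usable = broadcast - 1
Range: 159.118.0.1 to 159.119.255.254


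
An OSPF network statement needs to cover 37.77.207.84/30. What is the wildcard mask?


Subnet mask: 255.255.255.252
Wildcard = 255.255.255.255 - subnet mask
255 - 255 = 0
255 - 255 = 0
255 - 255 = 0
255 - 252 = 3
Wildcard: 0.0.0.3


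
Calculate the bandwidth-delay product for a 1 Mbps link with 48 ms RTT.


BDP = bandwidth * RTT
= 1 Mbps * 48 ms
= 1 * 1e6 * 48 / 1000 bits
= 48000 bits
= 6000 bytes
= 5.8594 KB
BDP = 48000 bits (6000 bytes)


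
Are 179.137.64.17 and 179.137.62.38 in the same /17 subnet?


Mask: 255.255.128.0
179.137.64.17 AND mask = 179.137.0.0
179.137.62.38 AND mask = 179.137.0.0
Yes, same subnet (179.137.0.0)


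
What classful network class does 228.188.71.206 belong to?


First octet: 228
Binary: 11100100
1110xxxx -> Class D (224-239)
Class D (multicast), default mask N/A


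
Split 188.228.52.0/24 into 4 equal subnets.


New prefix = 24 + 2 = 26
Each subnet has 64 addresses
  188.228.52.0/26
  188.228.52.64/26
  188.228.52.128/26
  188.228.52.192/26
Subnets: 188.228.52.0/26, 188.228.52.64/26, 188.228.52.128/26, 188.228.52.192/26


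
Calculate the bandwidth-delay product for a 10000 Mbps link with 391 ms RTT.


BDP = bandwidth * RTT
= 10000 Mbps * 391 ms
= 10000 * 1e6 * 391 / 1000 bits
= 3910000000 bits
= 488750000 bytes
= 477294.9219 KB
BDP = 3910000000 bits (488750000 bytes)


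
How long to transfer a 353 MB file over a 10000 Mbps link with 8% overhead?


Effective throughput = 10000 * (1 - 8/100) = 9200 Mbps
File size in Mb = 353 * 8 = 2824 Mb
Time = 2824 / 9200
Time = 0.307 seconds


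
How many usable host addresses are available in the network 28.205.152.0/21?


Host bits = 32 - 21 = 11
Total addresses = 2^11 = 2048
Usable = total - 2 (network and broadcast)
Usable hosts: 2046


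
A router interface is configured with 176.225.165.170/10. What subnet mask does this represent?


/10 means 10 network bits, 22 host bits
Binary: 11111111110000000000000000000000
Mask: 255.192.0.0


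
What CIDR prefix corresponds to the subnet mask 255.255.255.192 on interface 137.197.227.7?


Binary: 11111111.11111111.11111111.11000000
Count leading 1s
Prefix: /26


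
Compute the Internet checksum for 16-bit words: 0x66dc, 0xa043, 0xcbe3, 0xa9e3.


Sum all words (with carry folding):
+ 0x66dc = 0x66dc
+ 0xa043 = 0x0720
+ 0xcbe3 = 0xd303
+ 0xa9e3 = 0x7ce7
One's complement: ~0x7ce7
Checksum = 0x8318


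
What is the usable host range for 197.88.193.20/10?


Network: 197.64.0.0
Broadcast: 197.127.255.255
First usable = network + 1
Last usable = broadcast - 1
Range: 197.64.0.1 to 197.127.255.254


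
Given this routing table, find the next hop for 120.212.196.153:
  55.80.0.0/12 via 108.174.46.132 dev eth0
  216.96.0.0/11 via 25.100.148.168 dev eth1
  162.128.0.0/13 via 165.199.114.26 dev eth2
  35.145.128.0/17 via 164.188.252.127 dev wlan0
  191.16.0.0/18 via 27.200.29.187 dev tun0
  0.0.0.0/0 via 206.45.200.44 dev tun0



Longest prefix match for 120.212.196.153:
  /12 55.80.0.0: no
  /11 216.96.0.0: no
  /13 162.128.0.0: no
  /17 35.145.128.0: no
  /18 191.16.0.0: no
  /0 0.0.0.0: MATCH
Selected: next-hop 206.45.200.44 via tun0 (matched /0)


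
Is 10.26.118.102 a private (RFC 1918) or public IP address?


RFC 1918 private ranges:
  10.0.0.0/8 (10.0.0.0 - 10.255.255.255)
  172.16.0.0/12 (172.16.0.0 - 172.31.255.255)
  192.168.0.0/16 (192.168.0.0 - 192.168.255.255)
Private (in 10.0.0.0/8)


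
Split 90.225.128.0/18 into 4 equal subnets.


New prefix = 18 + 2 = 20
Each subnet has 4096 addresses
  90.225.128.0/20
  90.225.144.0/20
  90.225.160.0/20
  90.225.176.0/20
Subnets: 90.225.128.0/20, 90.225.144.0/20, 90.225.160.0/20, 90.225.176.0/20


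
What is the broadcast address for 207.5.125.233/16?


Network: 207.5.0.0/16
Host bits = 16
Set all host bits to 1:
Broadcast: 207.5.255.255


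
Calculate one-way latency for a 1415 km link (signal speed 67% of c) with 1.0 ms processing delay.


Speed = 0.67 * 3e5 km/s = 201000 km/s
Propagation delay = 1415 / 201000 = 0.007 s = 7.0398 ms
Processing delay = 1.0 ms
Total one-way latency = 8.0398 ms


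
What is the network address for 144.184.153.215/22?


IP:   10010000.10111000.10011001.11010111
Mask: 11111111.11111111.11111100.00000000
AND operation:
Net:  10010000.10111000.10011000.00000000
Network: 144.184.152.0/22


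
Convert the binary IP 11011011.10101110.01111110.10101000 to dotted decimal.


11011011 = 219
10101110 = 174
01111110 = 126
10101000 = 168
IP: 219.174.126.168


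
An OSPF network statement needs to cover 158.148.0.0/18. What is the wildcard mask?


Subnet mask: 255.255.192.0
Wildcard = 255.255.255.255 - subnet mask
255 - 255 = 0
255 - 255 = 0
255 - 192 = 63
255 - 0 = 255
Wildcard: 0.0.63.255


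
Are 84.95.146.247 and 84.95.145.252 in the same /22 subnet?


Mask: 255.255.252.0
84.95.146.247 AND mask = 84.95.144.0
84.95.145.252 AND mask = 84.95.144.0
Yes, same subnet (84.95.144.0)


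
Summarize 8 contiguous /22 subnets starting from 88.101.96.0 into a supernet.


Original prefix: /22
Number of subnets: 8 = 2^3
New prefix = 22 - 3 = 19
Supernet: 88.101.96.0/19


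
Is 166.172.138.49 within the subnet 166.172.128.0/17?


Subnet network: 166.172.128.0
Test IP AND mask: 166.172.128.0
Yes, 166.172.138.49 is in 166.172.128.0/17


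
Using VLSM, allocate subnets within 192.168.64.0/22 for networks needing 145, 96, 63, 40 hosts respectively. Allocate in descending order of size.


145 hosts -> /24 (254 usable): 192.168.64.0/24
96 hosts -> /25 (126 usable): 192.168.65.0/25
63 hosts -> /25 (126 usable): 192.168.65.128/25
40 hosts -> /26 (62 usable): 192.168.66.0/26
Allocation: 192.168.64.0/24 (145 hosts, 254 usable); 192.168.65.0/25 (96 hosts, 126 usable); 192.168.65.128/25 (63 hosts, 126 usable); 192.168.66.0/26 (40 hosts, 62 usable)


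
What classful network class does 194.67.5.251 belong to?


First octet: 194
Binary: 11000010
110xxxxx -> Class C (192-223)
Class C, default mask 255.255.255.0 (/24)


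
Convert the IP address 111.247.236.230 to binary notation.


111 = 01101111
247 = 11110111
236 = 11101100
230 = 11100110
Binary: 01101111.11110111.11101100.11100110


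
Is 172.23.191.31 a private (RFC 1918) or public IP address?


RFC 1918 private ranges:
  10.0.0.0/8 (10.0.0.0 - 10.255.255.255)
  172.16.0.0/12 (172.16.0.0 - 172.31.255.255)
  192.168.0.0/16 (192.168.0.0 - 192.168.255.255)
Private (in 172.16.0.0/12)


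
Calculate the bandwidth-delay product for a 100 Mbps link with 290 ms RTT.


BDP = bandwidth * RTT
= 100 Mbps * 290 ms
= 100 * 1e6 * 290 / 1000 bits
= 29000000 bits
= 3625000 bytes
= 3540.0391 KB
BDP = 29000000 bits (3625000 bytes)


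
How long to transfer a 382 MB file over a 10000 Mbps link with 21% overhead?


Effective throughput = 10000 * (1 - 21/100) = 7900 Mbps
File size in Mb = 382 * 8 = 3056 Mb
Time = 3056 / 7900
Time = 0.3868 seconds


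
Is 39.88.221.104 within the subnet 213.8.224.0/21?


Subnet network: 213.8.224.0
Test IP AND mask: 39.88.216.0
No, 39.88.221.104 is not in 213.8.224.0/21


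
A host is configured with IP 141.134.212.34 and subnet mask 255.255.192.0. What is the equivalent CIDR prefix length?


Binary: 11111111.11111111.11000000.00000000
Count leading 1s
Prefix: /18


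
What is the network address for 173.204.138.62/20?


IP:   10101101.11001100.10001010.00111110
Mask: 11111111.11111111.11110000.00000000
AND operation:
Net:  10101101.11001100.10000000.00000000
Network: 173.204.128.0/20


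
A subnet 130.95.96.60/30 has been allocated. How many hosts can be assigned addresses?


Host bits = 32 - 30 = 2
Total addresses = 2^2 = 4
Usable = total - 2 (network and broadcast)
Usable hosts: 2


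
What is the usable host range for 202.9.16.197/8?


Network: 202.0.0.0
Broadcast: 202.255.255.255
First usable = network + 1
Last usable = broadcast - 1
Range: 202.0.0.1 to 202.255.255.254


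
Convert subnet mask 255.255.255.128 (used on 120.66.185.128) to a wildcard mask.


Subnet mask: 255.255.255.128
Wildcard = 255.255.255.255 - subnet mask
255 - 255 = 0
255 - 255 = 0
255 - 255 = 0
255 - 128 = 127
Wildcard: 0.0.0.127


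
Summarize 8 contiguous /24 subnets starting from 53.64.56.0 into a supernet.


Original prefix: /24
Number of subnets: 8 = 2^3
New prefix = 24 - 3 = 21
Supernet: 53.64.56.0/21


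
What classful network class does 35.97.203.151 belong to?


First octet: 35
Binary: 00100011
0xxxxxxx -> Class A (1-126)
Class A, default mask 255.0.0.0 (/8)


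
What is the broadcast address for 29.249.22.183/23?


Network: 29.249.22.0/23
Host bits = 9
Set all host bits to 1:
Broadcast: 29.249.23.255


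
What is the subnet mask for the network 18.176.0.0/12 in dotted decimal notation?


/12 means 12 network bits, 20 host bits
Binary: 11111111111100000000000000000000
Mask: 255.240.0.0


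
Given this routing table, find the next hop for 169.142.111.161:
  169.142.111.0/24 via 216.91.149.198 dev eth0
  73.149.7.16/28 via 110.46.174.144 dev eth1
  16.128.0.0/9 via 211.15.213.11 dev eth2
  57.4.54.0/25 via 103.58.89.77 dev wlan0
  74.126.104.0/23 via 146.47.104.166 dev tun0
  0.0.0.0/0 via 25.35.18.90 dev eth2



Longest prefix match for 169.142.111.161:
  /24 169.142.111.0: MATCH
  /28 73.149.7.16: no
  /9 16.128.0.0: no
  /25 57.4.54.0: no
  /23 74.126.104.0: no
  /0 0.0.0.0: MATCH
Selected: next-hop 216.91.149.198 via eth0 (matched /24)


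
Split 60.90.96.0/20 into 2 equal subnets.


New prefix = 20 + 1 = 21
Each subnet has 2048 addresses
  60.90.96.0/21
  60.90.104.0/21
Subnets: 60.90.96.0/21, 60.90.104.0/21


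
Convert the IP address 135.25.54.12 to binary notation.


135 = 10000111
25 = 00011001
54 = 00110110
12 = 00001100
Binary: 10000111.00011001.00110110.00001100


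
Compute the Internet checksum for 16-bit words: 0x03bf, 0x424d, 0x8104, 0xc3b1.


Sum all words (with carry folding):
+ 0x03bf = 0x03bf
+ 0x424d = 0x460c
+ 0x8104 = 0xc710
+ 0xc3b1 = 0x8ac2
One's complement: ~0x8ac2
Checksum = 0x753d


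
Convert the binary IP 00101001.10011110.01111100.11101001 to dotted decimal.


00101001 = 41
10011110 = 158
01111100 = 124
11101001 = 233
IP: 41.158.124.233


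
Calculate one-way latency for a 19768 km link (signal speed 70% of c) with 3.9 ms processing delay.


Speed = 0.7 * 3e5 km/s = 210000 km/s
Propagation delay = 19768 / 210000 = 0.0941 s = 94.1333 ms
Processing delay = 3.9 ms
Total one-way latency = 98.0333 ms


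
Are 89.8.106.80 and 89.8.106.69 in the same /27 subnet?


Mask: 255.255.255.224
89.8.106.80 AND mask = 89.8.106.64
89.8.106.69 AND mask = 89.8.106.64
Yes, same subnet (89.8.106.64)


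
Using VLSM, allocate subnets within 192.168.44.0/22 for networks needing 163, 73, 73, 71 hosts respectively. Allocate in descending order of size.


163 hosts -> /24 (254 usable): 192.168.44.0/24
73 hosts -> /25 (126 usable): 192.168.45.0/25
73 hosts -> /25 (126 usable): 192.168.45.128/25
71 hosts -> /25 (126 usable): 192.168.46.0/25
Allocation: 192.168.44.0/24 (163 hosts, 254 usable); 192.168.45.0/25 (73 hosts, 126 usable); 192.168.45.128/25 (73 hosts, 126 usable); 192.168.46.0/25 (71 hosts, 126 usable)


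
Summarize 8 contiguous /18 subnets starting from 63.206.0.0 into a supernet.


Original prefix: /18
Number of subnets: 8 = 2^3
New prefix = 18 - 3 = 15
Supernet: 63.206.0.0/15


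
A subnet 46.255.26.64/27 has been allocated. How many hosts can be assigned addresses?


Host bits = 32 - 27 = 5
Total addresses = 2^5 = 32
Usable = total - 2 (network and broadcast)
Usable hosts: 30


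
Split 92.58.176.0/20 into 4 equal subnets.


New prefix = 20 + 2 = 22
Each subnet has 1024 addresses
  92.58.176.0/22
  92.58.180.0/22
  92.58.184.0/22
  92.58.188.0/22
Subnets: 92.58.176.0/22, 92.58.180.0/22, 92.58.184.0/22, 92.58.188.0/22


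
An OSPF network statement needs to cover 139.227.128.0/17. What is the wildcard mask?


Subnet mask: 255.255.128.0
Wildcard = 255.255.255.255 - subnet mask
255 - 255 = 0
255 - 255 = 0
255 - 128 = 127
255 - 0 = 255
Wildcard: 0.0.127.255


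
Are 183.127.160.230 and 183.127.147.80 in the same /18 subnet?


Mask: 255.255.192.0
183.127.160.230 AND mask = 183.127.128.0
183.127.147.80 AND mask = 183.127.128.0
Yes, same subnet (183.127.128.0)


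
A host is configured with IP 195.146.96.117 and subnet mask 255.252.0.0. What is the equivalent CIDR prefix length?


Binary: 11111111.11111100.00000000.00000000
Count leading 1s
Prefix: /14


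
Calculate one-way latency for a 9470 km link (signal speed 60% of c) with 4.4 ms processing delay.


Speed = 0.6 * 3e5 km/s = 180000 km/s
Propagation delay = 9470 / 180000 = 0.0526 s = 52.6111 ms
Processing delay = 4.4 ms
Total one-way latency = 57.0111 ms


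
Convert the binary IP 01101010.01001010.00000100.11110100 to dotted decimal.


01101010 = 106
01001010 = 74
00000100 = 4
11110100 = 244
IP: 106.74.4.244


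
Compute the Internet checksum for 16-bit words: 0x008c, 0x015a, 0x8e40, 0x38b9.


Sum all words (with carry folding):
+ 0x008c = 0x008c
+ 0x015a = 0x01e6
+ 0x8e40 = 0x9026
+ 0x38b9 = 0xc8df
One's complement: ~0xc8df
Checksum = 0x3720


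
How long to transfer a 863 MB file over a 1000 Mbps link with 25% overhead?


Effective throughput = 1000 * (1 - 25/100) = 750 Mbps
File size in Mb = 863 * 8 = 6904 Mb
Time = 6904 / 750
Time = 9.2053 seconds


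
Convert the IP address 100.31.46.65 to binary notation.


100 = 01100100
31 = 00011111
46 = 00101110
65 = 01000001
Binary: 01100100.00011111.00101110.01000001


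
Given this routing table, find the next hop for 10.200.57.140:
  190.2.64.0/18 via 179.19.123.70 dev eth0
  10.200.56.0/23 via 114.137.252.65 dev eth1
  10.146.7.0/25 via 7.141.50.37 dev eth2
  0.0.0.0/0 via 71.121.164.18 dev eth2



Longest prefix match for 10.200.57.140:
  /18 190.2.64.0: no
  /23 10.200.56.0: MATCH
  /25 10.146.7.0: no
  /0 0.0.0.0: MATCH
Selected: next-hop 114.137.252.65 via eth1 (matched /23)


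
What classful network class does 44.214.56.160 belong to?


First octet: 44
Binary: 00101100
0xxxxxxx -> Class A (1-126)
Class A, default mask 255.0.0.0 (/8)


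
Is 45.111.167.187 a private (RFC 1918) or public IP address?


RFC 1918 private ranges:
  10.0.0.0/8 (10.0.0.0 - 10.255.255.255)
  172.16.0.0/12 (172.16.0.0 - 172.31.255.255)
  192.168.0.0/16 (192.168.0.0 - 192.168.255.255)
Public (not in any RFC 1918 range)


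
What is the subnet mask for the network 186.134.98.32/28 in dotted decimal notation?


/28 means 28 network bits, 4 host bits
Binary: 11111111111111111111111111110000
Mask: 255.255.255.240


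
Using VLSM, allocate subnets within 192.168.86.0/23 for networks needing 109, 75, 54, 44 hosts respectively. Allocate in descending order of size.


109 hosts -> /25 (126 usable): 192.168.86.0/25
75 hosts -> /25 (126 usable): 192.168.86.128/25
54 hosts -> /26 (62 usable): 192.168.87.0/26
44 hosts -> /26 (62 usable): 192.168.87.64/26
Allocation: 192.168.86.0/25 (109 hosts, 126 usable); 192.168.86.128/25 (75 hosts, 126 usable); 192.168.87.0/26 (54 hosts, 62 usable); 192.168.87.64/26 (44 hosts, 62 usable)


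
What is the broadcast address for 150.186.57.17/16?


Network: 150.186.0.0/16
Host bits = 16
Set all host bits to 1:
Broadcast: 150.186.255.255


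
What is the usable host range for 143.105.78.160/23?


Network: 143.105.78.0
Broadcast: 143.105.79.255
First usable = network + 1
Last usable = broadcast - 1
Range: 143.105.78.1 to 143.105.79.254


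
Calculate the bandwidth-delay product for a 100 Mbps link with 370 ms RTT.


BDP = bandwidth * RTT
= 100 Mbps * 370 ms
= 100 * 1e6 * 370 / 1000 bits
= 37000000 bits
= 4625000 bytes
= 4516.6016 KB
BDP = 37000000 bits (4625000 bytes)


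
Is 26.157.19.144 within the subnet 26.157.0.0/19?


Subnet network: 26.157.0.0
Test IP AND mask: 26.157.0.0
Yes, 26.157.19.144 is in 26.157.0.0/19


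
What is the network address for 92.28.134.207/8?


IP:   01011100.00011100.10000110.11001111
Mask: 11111111.00000000.00000000.00000000
AND operation:
Net:  01011100.00000000.00000000.00000000
Network: 92.0.0.0/8


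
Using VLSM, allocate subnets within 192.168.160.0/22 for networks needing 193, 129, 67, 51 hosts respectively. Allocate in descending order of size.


193 hosts -> /24 (254 usable): 192.168.160.0/24
129 hosts -> /24 (254 usable): 192.168.161.0/24
67 hosts -> /25 (126 usable): 192.168.162.0/25
51 hosts -> /26 (62 usable): 192.168.162.128/26
Allocation: 192.168.160.0/24 (193 hosts, 254 usable); 192.168.161.0/24 (129 hosts, 254 usable); 192.168.162.0/25 (67 hosts, 126 usable); 192.168.162.128/26 (51 hosts, 62 usable)


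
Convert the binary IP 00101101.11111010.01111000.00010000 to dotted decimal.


00101101 = 45
11111010 = 250
01111000 = 120
00010000 = 16
IP: 45.250.120.16


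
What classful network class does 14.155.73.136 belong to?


First octet: 14
Binary: 00001110
0xxxxxxx -> Class A (1-126)
Class A, default mask 255.0.0.0 (/8)


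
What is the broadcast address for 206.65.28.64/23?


Network: 206.65.28.0/23
Host bits = 9
Set all host bits to 1:
Broadcast: 206.65.29.255


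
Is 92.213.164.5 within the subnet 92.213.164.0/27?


Subnet network: 92.213.164.0
Test IP AND mask: 92.213.164.0
Yes, 92.213.164.5 is in 92.213.164.0/27


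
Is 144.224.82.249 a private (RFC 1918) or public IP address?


RFC 1918 private ranges:
  10.0.0.0/8 (10.0.0.0 - 10.255.255.255)
  172.16.0.0/12 (172.16.0.0 - 172.31.255.255)
  192.168.0.0/16 (192.168.0.0 - 192.168.255.255)
Public (not in any RFC 1918 range)


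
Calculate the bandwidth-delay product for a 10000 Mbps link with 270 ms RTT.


BDP = bandwidth * RTT
= 10000 Mbps * 270 ms
= 10000 * 1e6 * 270 / 1000 bits
= 2700000000 bits
= 337500000 bytes
= 329589.8438 KB
BDP = 2700000000 bits (337500000 bytes)


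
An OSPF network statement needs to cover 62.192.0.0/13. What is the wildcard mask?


Subnet mask: 255.248.0.0
Wildcard = 255.255.255.255 - subnet mask
255 - 255 = 0
255 - 248 = 7
255 - 0 = 255
255 - 0 = 255
Wildcard: 0.7.255.255


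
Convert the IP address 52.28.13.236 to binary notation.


52 = 00110100
28 = 00011100
13 = 00001101
236 = 11101100
Binary: 00110100.00011100.00001101.11101100


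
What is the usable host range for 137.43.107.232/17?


Network: 137.43.0.0
Broadcast: 137.43.127.255
First usable = network + 1
Last usable = broadcast - 1
Range: 137.43.0.1 to 137.43.127.254


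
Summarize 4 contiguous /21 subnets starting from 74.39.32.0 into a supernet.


Original prefix: /21
Number of subnets: 4 = 2^2
New prefix = 21 - 2 = 19
Supernet: 74.39.32.0/19


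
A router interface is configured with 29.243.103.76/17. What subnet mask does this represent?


/17 means 17 network bits, 15 host bits
Binary: 11111111111111111000000000000000
Mask: 255.255.128.0


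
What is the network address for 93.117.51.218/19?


IP:   01011101.01110101.00110011.11011010
Mask: 11111111.11111111.11100000.00000000
AND operation:
Net:  01011101.01110101.00100000.00000000
Network: 93.117.32.0/19


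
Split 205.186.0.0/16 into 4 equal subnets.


New prefix = 16 + 2 = 18
Each subnet has 16384 addresses
  205.186.0.0/18
  205.186.64.0/18
  205.186.128.0/18
  205.186.192.0/18
Subnets: 205.186.0.0/18, 205.186.64.0/18, 205.186.128.0/18, 205.186.192.0/18


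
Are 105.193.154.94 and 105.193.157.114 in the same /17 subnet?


Mask: 255.255.128.0
105.193.154.94 AND mask = 105.193.128.0
105.193.157.114 AND mask = 105.193.128.0
Yes, same subnet (105.193.128.0)


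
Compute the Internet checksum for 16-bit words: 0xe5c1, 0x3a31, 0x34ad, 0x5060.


Sum all words (with carry folding):
+ 0xe5c1 = 0xe5c1
+ 0x3a31 = 0x1ff3
+ 0x34ad = 0x54a0
+ 0x5060 = 0xa500
One's complement: ~0xa500
Checksum = 0x5aff


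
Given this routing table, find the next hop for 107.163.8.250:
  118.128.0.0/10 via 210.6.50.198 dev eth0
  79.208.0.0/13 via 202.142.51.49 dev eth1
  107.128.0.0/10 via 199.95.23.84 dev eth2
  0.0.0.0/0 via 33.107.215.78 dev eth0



Longest prefix match for 107.163.8.250:
  /10 118.128.0.0: no
  /13 79.208.0.0: no
  /10 107.128.0.0: MATCH
  /0 0.0.0.0: MATCH
Selected: next-hop 199.95.23.84 via eth2 (matched /10)


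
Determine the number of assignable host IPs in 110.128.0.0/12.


Host bits = 32 - 12 = 20
Total addresses = 2^20 = 1048576
Usable = total - 2 (network and broadcast)
Usable hosts: 1048574


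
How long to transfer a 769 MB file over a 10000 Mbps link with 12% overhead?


Effective throughput = 10000 * (1 - 12/100) = 8800 Mbps
File size in Mb = 769 * 8 = 6152 Mb
Time = 6152 / 8800
Time = 0.6991 seconds


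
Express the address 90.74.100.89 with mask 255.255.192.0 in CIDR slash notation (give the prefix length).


Binary: 11111111.11111111.11000000.00000000
Count leading 1s
Prefix: /18


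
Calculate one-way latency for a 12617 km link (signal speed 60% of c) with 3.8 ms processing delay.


Speed = 0.6 * 3e5 km/s = 180000 km/s
Propagation delay = 12617 / 180000 = 0.0701 s = 70.0944 ms
Processing delay = 3.8 ms
Total one-way latency = 73.8944 ms


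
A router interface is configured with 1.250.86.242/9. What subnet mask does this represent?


/9 means 9 network bits, 23 host bits
Binary: 11111111100000000000000000000000
Mask: 255.128.0.0


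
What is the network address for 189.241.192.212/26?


IP:   10111101.11110001.11000000.11010100
Mask: 11111111.11111111.11111111.11000000
AND operation:
Net:  10111101.11110001.11000000.11000000
Network: 189.241.192.192/26


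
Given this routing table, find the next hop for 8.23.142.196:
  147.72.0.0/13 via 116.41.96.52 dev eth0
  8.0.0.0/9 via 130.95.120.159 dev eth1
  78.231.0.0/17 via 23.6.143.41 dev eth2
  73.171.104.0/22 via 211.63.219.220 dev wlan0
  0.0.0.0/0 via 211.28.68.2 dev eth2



Longest prefix match for 8.23.142.196:
  /13 147.72.0.0: no
  /9 8.0.0.0: MATCH
  /17 78.231.0.0: no
  /22 73.171.104.0: no
  /0 0.0.0.0: MATCH
Selected: next-hop 130.95.120.159 via eth1 (matched /9)


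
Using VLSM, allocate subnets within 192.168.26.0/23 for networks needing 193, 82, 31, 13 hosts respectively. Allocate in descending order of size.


193 hosts -> /24 (254 usable): 192.168.26.0/24
82 hosts -> /25 (126 usable): 192.168.27.0/25
31 hosts -> /26 (62 usable): 192.168.27.128/26
13 hosts -> /28 (14 usable): 192.168.27.192/28
Allocation: 192.168.26.0/24 (193 hosts, 254 usable); 192.168.27.0/25 (82 hosts, 126 usable); 192.168.27.128/26 (31 hosts, 62 usable); 192.168.27.192/28 (13 hosts, 14 usable)


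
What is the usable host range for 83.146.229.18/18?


Network: 83.146.192.0
Broadcast: 83.146.255.255
First usable = network + 1
Last usable = broadcast - 1
Range: 83.146.192.1 to 83.146.255.254


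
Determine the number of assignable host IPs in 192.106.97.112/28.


Host bits = 32 - 28 = 4
Total addresses = 2^4 = 16
Usable = total - 2 (network and broadcast)
Usable hosts: 14


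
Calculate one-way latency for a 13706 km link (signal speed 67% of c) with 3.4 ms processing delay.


Speed = 0.67 * 3e5 km/s = 201000 km/s
Propagation delay = 13706 / 201000 = 0.0682 s = 68.1891 ms
Processing delay = 3.4 ms
Total one-way latency = 71.5891 ms


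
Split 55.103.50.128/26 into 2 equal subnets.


New prefix = 26 + 1 = 27
Each subnet has 32 addresses
  55.103.50.128/27
  55.103.50.160/27
Subnets: 55.103.50.128/27, 55.103.50.160/27


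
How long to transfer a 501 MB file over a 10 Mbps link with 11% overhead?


Effective throughput = 10 * (1 - 11/100) = 8.9 Mbps
File size in Mb = 501 * 8 = 4008 Mb
Time = 4008 / 8.9
Time = 450.3371 seconds


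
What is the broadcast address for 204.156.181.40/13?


Network: 204.152.0.0/13
Host bits = 19
Set all host bits to 1:
Broadcast: 204.159.255.255


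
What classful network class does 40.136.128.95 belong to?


First octet: 40
Binary: 00101000
0xxxxxxx -> Class A (1-126)
Class A, default mask 255.0.0.0 (/8)


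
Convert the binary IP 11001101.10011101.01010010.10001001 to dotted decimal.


11001101 = 205
10011101 = 157
01010010 = 82
10001001 = 137
IP: 205.157.82.137


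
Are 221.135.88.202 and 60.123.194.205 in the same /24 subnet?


Mask: 255.255.255.0
221.135.88.202 AND mask = 221.135.88.0
60.123.194.205 AND mask = 60.123.194.0
No, different subnets (221.135.88.0 vs 60.123.194.0)


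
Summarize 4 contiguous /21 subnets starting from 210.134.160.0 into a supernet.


Original prefix: /21
Number of subnets: 4 = 2^2
New prefix = 21 - 2 = 19
Supernet: 210.134.160.0/19


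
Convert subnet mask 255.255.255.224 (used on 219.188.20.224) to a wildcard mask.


Subnet mask: 255.255.255.224
Wildcard = 255.255.255.255 - subnet mask
255 - 255 = 0
255 - 255 = 0
255 - 255 = 0
255 - 224 = 31
Wildcard: 0.0.0.31


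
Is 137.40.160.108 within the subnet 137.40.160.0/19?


Subnet network: 137.40.160.0
Test IP AND mask: 137.40.160.0
Yes, 137.40.160.108 is in 137.40.160.0/19


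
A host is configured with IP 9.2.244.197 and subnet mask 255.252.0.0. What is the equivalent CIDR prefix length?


Binary: 11111111.11111100.00000000.00000000
Count leading 1s
Prefix: /14


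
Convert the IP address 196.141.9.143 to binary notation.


196 = 11000100
141 = 10001101
9 = 00001001
143 = 10001111
Binary: 11000100.10001101.00001001.10001111


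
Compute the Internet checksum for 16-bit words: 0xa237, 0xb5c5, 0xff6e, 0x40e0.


Sum all words (with carry folding):
+ 0xa237 = 0xa237
+ 0xb5c5 = 0x57fd
+ 0xff6e = 0x576c
+ 0x40e0 = 0x984c
One's complement: ~0x984c
Checksum = 0x67b3


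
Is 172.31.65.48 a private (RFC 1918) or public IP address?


RFC 1918 private ranges:
  10.0.0.0/8 (10.0.0.0 - 10.255.255.255)
  172.16.0.0/12 (172.16.0.0 - 172.31.255.255)
  192.168.0.0/16 (192.168.0.0 - 192.168.255.255)
Private (in 172.16.0.0/12)


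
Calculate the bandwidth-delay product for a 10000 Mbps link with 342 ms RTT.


BDP = bandwidth * RTT
= 10000 Mbps * 342 ms
= 10000 * 1e6 * 342 / 1000 bits
= 3420000000 bits
= 427500000 bytes
= 417480.4688 KB
BDP = 3420000000 bits (427500000 bytes)


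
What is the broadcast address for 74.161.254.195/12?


Network: 74.160.0.0/12
Host bits = 20
Set all host bits to 1:
Broadcast: 74.175.255.255


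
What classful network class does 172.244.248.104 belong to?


First octet: 172
Binary: 10101100
10xxxxxx -> Class B (128-191)
Class B, default mask 255.255.0.0 (/16)


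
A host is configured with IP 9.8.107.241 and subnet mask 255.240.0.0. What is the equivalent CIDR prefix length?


Binary: 11111111.11110000.00000000.00000000
Count leading 1s
Prefix: /12


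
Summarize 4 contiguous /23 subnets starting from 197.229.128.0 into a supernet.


Original prefix: /23
Number of subnets: 4 = 2^2
New prefix = 23 - 2 = 21
Supernet: 197.229.128.0/21


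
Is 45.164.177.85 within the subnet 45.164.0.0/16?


Subnet network: 45.164.0.0
Test IP AND mask: 45.164.0.0
Yes, 45.164.177.85 is in 45.164.0.0/16


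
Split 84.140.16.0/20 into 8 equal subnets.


New prefix = 20 + 3 = 23
Each subnet has 512 addresses
  84.140.16.0/23
  84.140.18.0/23
  84.140.20.0/23
  84.140.22.0/23
  84.140.24.0/23
  84.140.26.0/23
  84.140.28.0/23
  84.140.30.0/23
Subnets: 84.140.16.0/23, 84.140.18.0/23, 84.140.20.0/23, 84.140.22.0/23, 84.140.24.0/23, 84.140.26.0/23, 84.140.28.0/23, 84.140.30.0/23


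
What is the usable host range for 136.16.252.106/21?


Network: 136.16.248.0
Broadcast: 136.16.255.255
First usable = network + 1
Last usable = broadcast - 1
Range: 136.16.248.1 to 136.16.255.254


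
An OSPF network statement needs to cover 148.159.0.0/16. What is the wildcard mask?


Subnet mask: 255.255.0.0
Wildcard = 255.255.255.255 - subnet mask
255 - 255 = 0
255 - 255 = 0
255 - 0 = 255
255 - 0 = 255
Wildcard: 0.0.255.255


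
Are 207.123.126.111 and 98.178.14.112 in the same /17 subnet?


Mask: 255.255.128.0
207.123.126.111 AND mask = 207.123.0.0
98.178.14.112 AND mask = 98.178.0.0
No, different subnets (207.123.0.0 vs 98.178.0.0)


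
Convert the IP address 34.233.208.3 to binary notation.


34 = 00100010
233 = 11101001
208 = 11010000
3 = 00000011
Binary: 00100010.11101001.11010000.00000011


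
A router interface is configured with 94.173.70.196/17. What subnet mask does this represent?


/17 means 17 network bits, 15 host bits
Binary: 11111111111111111000000000000000
Mask: 255.255.128.0


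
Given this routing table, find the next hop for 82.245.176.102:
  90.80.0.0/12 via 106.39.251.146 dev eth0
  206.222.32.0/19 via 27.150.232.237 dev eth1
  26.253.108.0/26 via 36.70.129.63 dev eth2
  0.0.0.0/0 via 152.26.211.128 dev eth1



Longest prefix match for 82.245.176.102:
  /12 90.80.0.0: no
  /19 206.222.32.0: no
  /26 26.253.108.0: no
  /0 0.0.0.0: MATCH
Selected: next-hop 152.26.211.128 via eth1 (matched /0)


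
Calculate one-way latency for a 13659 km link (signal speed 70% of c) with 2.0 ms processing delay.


Speed = 0.7 * 3e5 km/s = 210000 km/s
Propagation delay = 13659 / 210000 = 0.065 s = 65.0429 ms
Processing delay = 2.0 ms
Total one-way latency = 67.0429 ms


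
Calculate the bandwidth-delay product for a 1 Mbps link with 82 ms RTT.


BDP = bandwidth * RTT
= 1 Mbps * 82 ms
= 1 * 1e6 * 82 / 1000 bits
= 82000 bits
= 10250 bytes
= 10.0098 KB
BDP = 82000 bits (10250 bytes)


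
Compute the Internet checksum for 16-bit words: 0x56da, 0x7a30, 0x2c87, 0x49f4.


Sum all words (with carry folding):
+ 0x56da = 0x56da
+ 0x7a30 = 0xd10a
+ 0x2c87 = 0xfd91
+ 0x49f4 = 0x4786
One's complement: ~0x4786
Checksum = 0xb879


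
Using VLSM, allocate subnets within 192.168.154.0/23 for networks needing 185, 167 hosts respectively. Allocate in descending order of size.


185 hosts -> /24 (254 usable): 192.168.154.0/24
167 hosts -> /24 (254 usable): 192.168.155.0/24
Allocation: 192.168.154.0/24 (185 hosts, 254 usable); 192.168.155.0/24 (167 hosts, 254 usable)


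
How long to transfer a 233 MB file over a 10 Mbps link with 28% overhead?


Effective throughput = 10 * (1 - 28/100) = 7.2 Mbps
File size in Mb = 233 * 8 = 1864 Mb
Time = 1864 / 7.2
Time = 258.8889 seconds


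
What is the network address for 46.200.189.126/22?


IP:   00101110.11001000.10111101.01111110
Mask: 11111111.11111111.11111100.00000000
AND operation:
Net:  00101110.11001000.10111100.00000000
Network: 46.200.188.0/22


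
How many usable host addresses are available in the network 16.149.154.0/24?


Host bits = 32 - 24 = 8
Total addresses = 2^8 = 256
Usable = total - 2 (network and broadcast)
Usable hosts: 254


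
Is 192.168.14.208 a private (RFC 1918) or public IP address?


RFC 1918 private ranges:
  10.0.0.0/8 (10.0.0.0 - 10.255.255.255)
  172.16.0.0/12 (172.16.0.0 - 172.31.255.255)
  192.168.0.0/16 (192.168.0.0 - 192.168.255.255)
Private (in 192.168.0.0/16)


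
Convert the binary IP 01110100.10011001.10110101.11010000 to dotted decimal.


01110100 = 116
10011001 = 153
10110101 = 181
11010000 = 208
IP: 116.153.181.208


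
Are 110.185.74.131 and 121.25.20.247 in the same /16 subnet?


Mask: 255.255.0.0
110.185.74.131 AND mask = 110.185.0.0
121.25.20.247 AND mask = 121.25.0.0
No, different subnets (110.185.0.0 vs 121.25.0.0)


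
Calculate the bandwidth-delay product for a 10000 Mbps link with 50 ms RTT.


BDP = bandwidth * RTT
= 10000 Mbps * 50 ms
= 10000 * 1e6 * 50 / 1000 bits
= 500000000 bits
= 62500000 bytes
= 61035.1562 KB
BDP = 500000000 bits (62500000 bytes)


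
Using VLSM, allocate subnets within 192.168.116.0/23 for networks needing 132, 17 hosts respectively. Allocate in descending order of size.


132 hosts -> /24 (254 usable): 192.168.116.0/24
17 hosts -> /27 (30 usable): 192.168.117.0/27
Allocation: 192.168.116.0/24 (132 hosts, 254 usable); 192.168.117.0/27 (17 hosts, 30 usable)
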